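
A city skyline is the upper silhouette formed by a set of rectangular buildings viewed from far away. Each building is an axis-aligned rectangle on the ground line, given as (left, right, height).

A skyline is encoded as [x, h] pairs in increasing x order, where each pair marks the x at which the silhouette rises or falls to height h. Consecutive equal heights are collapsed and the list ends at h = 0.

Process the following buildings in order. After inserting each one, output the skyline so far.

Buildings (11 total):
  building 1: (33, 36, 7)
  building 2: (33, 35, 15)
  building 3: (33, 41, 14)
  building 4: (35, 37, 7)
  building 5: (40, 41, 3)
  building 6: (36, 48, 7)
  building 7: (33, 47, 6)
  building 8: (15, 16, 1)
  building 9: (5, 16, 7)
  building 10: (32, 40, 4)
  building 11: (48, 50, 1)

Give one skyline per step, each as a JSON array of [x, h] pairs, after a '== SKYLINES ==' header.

== SKYLINES ==
[[33,7],[36,0]]
[[33,15],[35,7],[36,0]]
[[33,15],[35,14],[41,0]]
[[33,15],[35,14],[41,0]]
[[33,15],[35,14],[41,0]]
[[33,15],[35,14],[41,7],[48,0]]
[[33,15],[35,14],[41,7],[48,0]]
[[15,1],[16,0],[33,15],[35,14],[41,7],[48,0]]
[[5,7],[16,0],[33,15],[35,14],[41,7],[48,0]]
[[5,7],[16,0],[32,4],[33,15],[35,14],[41,7],[48,0]]
[[5,7],[16,0],[32,4],[33,15],[35,14],[41,7],[48,1],[50,0]]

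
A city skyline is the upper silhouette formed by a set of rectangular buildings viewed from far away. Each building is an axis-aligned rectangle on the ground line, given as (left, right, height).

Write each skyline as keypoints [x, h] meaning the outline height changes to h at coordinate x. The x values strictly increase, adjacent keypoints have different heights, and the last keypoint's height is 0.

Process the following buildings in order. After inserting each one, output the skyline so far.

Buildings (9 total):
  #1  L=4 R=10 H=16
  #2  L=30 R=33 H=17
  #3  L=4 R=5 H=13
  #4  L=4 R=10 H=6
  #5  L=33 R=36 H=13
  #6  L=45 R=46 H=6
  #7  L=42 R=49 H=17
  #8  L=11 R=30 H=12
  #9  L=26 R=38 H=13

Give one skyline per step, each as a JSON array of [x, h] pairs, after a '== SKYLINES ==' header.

== SKYLINES ==
[[4,16],[10,0]]
[[4,16],[10,0],[30,17],[33,0]]
[[4,16],[10,0],[30,17],[33,0]]
[[4,16],[10,0],[30,17],[33,0]]
[[4,16],[10,0],[30,17],[33,13],[36,0]]
[[4,16],[10,0],[30,17],[33,13],[36,0],[45,6],[46,0]]
[[4,16],[10,0],[30,17],[33,13],[36,0],[42,17],[49,0]]
[[4,16],[10,0],[11,12],[30,17],[33,13],[36,0],[42,17],[49,0]]
[[4,16],[10,0],[11,12],[26,13],[30,17],[33,13],[38,0],[42,17],[49,0]]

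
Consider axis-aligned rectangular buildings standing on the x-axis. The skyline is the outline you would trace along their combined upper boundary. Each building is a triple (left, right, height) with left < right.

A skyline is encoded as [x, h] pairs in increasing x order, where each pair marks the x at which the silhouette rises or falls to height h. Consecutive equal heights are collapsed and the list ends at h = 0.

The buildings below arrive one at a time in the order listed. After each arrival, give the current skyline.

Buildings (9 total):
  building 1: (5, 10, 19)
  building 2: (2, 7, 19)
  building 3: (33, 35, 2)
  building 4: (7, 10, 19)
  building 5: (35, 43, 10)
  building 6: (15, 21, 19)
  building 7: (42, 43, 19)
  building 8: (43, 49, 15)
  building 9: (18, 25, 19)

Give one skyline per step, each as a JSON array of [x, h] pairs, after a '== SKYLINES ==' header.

== SKYLINES ==
[[5,19],[10,0]]
[[2,19],[10,0]]
[[2,19],[10,0],[33,2],[35,0]]
[[2,19],[10,0],[33,2],[35,0]]
[[2,19],[10,0],[33,2],[35,10],[43,0]]
[[2,19],[10,0],[15,19],[21,0],[33,2],[35,10],[43,0]]
[[2,19],[10,0],[15,19],[21,0],[33,2],[35,10],[42,19],[43,0]]
[[2,19],[10,0],[15,19],[21,0],[33,2],[35,10],[42,19],[43,15],[49,0]]
[[2,19],[10,0],[15,19],[25,0],[33,2],[35,10],[42,19],[43,15],[49,0]]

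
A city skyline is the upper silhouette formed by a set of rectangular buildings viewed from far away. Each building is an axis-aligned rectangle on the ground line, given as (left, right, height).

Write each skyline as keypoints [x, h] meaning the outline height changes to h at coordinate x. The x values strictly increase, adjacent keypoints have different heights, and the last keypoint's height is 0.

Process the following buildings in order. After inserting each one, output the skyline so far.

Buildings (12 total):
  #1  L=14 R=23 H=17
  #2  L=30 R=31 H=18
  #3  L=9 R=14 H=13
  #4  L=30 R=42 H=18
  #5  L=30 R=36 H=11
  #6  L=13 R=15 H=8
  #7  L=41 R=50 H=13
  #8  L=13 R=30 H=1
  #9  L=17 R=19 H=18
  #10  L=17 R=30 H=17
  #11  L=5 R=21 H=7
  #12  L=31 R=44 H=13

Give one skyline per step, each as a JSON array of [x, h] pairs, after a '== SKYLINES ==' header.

== SKYLINES ==
[[14,17],[23,0]]
[[14,17],[23,0],[30,18],[31,0]]
[[9,13],[14,17],[23,0],[30,18],[31,0]]
[[9,13],[14,17],[23,0],[30,18],[42,0]]
[[9,13],[14,17],[23,0],[30,18],[42,0]]
[[9,13],[14,17],[23,0],[30,18],[42,0]]
[[9,13],[14,17],[23,0],[30,18],[42,13],[50,0]]
[[9,13],[14,17],[23,1],[30,18],[42,13],[50,0]]
[[9,13],[14,17],[17,18],[19,17],[23,1],[30,18],[42,13],[50,0]]
[[9,13],[14,17],[17,18],[19,17],[30,18],[42,13],[50,0]]
[[5,7],[9,13],[14,17],[17,18],[19,17],[30,18],[42,13],[50,0]]
[[5,7],[9,13],[14,17],[17,18],[19,17],[30,18],[42,13],[50,0]]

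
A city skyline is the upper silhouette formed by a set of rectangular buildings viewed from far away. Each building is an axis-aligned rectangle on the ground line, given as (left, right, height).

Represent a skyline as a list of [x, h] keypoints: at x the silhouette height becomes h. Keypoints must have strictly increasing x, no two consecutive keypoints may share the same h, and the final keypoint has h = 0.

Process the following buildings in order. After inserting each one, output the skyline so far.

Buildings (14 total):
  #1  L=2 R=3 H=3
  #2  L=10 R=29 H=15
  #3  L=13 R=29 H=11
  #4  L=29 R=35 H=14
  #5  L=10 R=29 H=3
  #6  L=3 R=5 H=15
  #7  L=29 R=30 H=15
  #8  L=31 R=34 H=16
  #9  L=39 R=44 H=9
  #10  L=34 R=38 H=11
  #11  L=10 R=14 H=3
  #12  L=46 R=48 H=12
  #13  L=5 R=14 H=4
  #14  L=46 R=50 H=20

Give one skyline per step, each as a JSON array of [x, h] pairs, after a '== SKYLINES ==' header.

== SKYLINES ==
[[2,3],[3,0]]
[[2,3],[3,0],[10,15],[29,0]]
[[2,3],[3,0],[10,15],[29,0]]
[[2,3],[3,0],[10,15],[29,14],[35,0]]
[[2,3],[3,0],[10,15],[29,14],[35,0]]
[[2,3],[3,15],[5,0],[10,15],[29,14],[35,0]]
[[2,3],[3,15],[5,0],[10,15],[30,14],[35,0]]
[[2,3],[3,15],[5,0],[10,15],[30,14],[31,16],[34,14],[35,0]]
[[2,3],[3,15],[5,0],[10,15],[30,14],[31,16],[34,14],[35,0],[39,9],[44,0]]
[[2,3],[3,15],[5,0],[10,15],[30,14],[31,16],[34,14],[35,11],[38,0],[39,9],[44,0]]
[[2,3],[3,15],[5,0],[10,15],[30,14],[31,16],[34,14],[35,11],[38,0],[39,9],[44,0]]
[[2,3],[3,15],[5,0],[10,15],[30,14],[31,16],[34,14],[35,11],[38,0],[39,9],[44,0],[46,12],[48,0]]
[[2,3],[3,15],[5,4],[10,15],[30,14],[31,16],[34,14],[35,11],[38,0],[39,9],[44,0],[46,12],[48,0]]
[[2,3],[3,15],[5,4],[10,15],[30,14],[31,16],[34,14],[35,11],[38,0],[39,9],[44,0],[46,20],[50,0]]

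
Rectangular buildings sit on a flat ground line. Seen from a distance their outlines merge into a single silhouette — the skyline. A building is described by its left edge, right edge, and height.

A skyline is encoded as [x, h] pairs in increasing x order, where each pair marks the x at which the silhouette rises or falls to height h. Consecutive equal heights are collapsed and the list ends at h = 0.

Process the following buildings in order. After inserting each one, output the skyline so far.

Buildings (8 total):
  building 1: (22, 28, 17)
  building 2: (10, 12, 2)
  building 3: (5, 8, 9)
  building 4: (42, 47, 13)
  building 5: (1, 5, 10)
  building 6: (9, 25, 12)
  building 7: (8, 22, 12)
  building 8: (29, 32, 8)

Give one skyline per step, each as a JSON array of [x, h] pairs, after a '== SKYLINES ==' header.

== SKYLINES ==
[[22,17],[28,0]]
[[10,2],[12,0],[22,17],[28,0]]
[[5,9],[8,0],[10,2],[12,0],[22,17],[28,0]]
[[5,9],[8,0],[10,2],[12,0],[22,17],[28,0],[42,13],[47,0]]
[[1,10],[5,9],[8,0],[10,2],[12,0],[22,17],[28,0],[42,13],[47,0]]
[[1,10],[5,9],[8,0],[9,12],[22,17],[28,0],[42,13],[47,0]]
[[1,10],[5,9],[8,12],[22,17],[28,0],[42,13],[47,0]]
[[1,10],[5,9],[8,12],[22,17],[28,0],[29,8],[32,0],[42,13],[47,0]]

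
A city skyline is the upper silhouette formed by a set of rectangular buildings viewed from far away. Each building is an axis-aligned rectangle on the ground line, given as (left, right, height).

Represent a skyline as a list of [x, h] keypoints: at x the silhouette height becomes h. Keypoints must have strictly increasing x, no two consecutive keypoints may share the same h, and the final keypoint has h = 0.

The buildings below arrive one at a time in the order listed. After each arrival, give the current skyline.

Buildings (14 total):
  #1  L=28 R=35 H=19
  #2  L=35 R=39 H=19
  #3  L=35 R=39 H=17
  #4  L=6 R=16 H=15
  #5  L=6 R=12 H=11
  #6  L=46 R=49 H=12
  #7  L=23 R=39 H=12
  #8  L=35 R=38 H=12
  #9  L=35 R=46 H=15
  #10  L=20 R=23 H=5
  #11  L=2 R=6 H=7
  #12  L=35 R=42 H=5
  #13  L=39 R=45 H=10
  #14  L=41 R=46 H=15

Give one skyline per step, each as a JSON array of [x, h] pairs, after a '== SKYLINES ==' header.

== SKYLINES ==
[[28,19],[35,0]]
[[28,19],[39,0]]
[[28,19],[39,0]]
[[6,15],[16,0],[28,19],[39,0]]
[[6,15],[16,0],[28,19],[39,0]]
[[6,15],[16,0],[28,19],[39,0],[46,12],[49,0]]
[[6,15],[16,0],[23,12],[28,19],[39,0],[46,12],[49,0]]
[[6,15],[16,0],[23,12],[28,19],[39,0],[46,12],[49,0]]
[[6,15],[16,0],[23,12],[28,19],[39,15],[46,12],[49,0]]
[[6,15],[16,0],[20,5],[23,12],[28,19],[39,15],[46,12],[49,0]]
[[2,7],[6,15],[16,0],[20,5],[23,12],[28,19],[39,15],[46,12],[49,0]]
[[2,7],[6,15],[16,0],[20,5],[23,12],[28,19],[39,15],[46,12],[49,0]]
[[2,7],[6,15],[16,0],[20,5],[23,12],[28,19],[39,15],[46,12],[49,0]]
[[2,7],[6,15],[16,0],[20,5],[23,12],[28,19],[39,15],[46,12],[49,0]]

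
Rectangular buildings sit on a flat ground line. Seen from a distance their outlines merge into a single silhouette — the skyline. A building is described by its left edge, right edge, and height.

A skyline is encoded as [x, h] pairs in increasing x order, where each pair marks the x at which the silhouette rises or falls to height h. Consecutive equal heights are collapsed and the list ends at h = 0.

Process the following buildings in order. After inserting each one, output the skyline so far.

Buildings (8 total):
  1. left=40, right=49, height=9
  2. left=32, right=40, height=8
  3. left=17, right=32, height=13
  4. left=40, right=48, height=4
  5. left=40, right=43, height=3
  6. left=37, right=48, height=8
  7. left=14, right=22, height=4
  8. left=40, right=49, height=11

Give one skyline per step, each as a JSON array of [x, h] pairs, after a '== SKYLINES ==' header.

== SKYLINES ==
[[40,9],[49,0]]
[[32,8],[40,9],[49,0]]
[[17,13],[32,8],[40,9],[49,0]]
[[17,13],[32,8],[40,9],[49,0]]
[[17,13],[32,8],[40,9],[49,0]]
[[17,13],[32,8],[40,9],[49,0]]
[[14,4],[17,13],[32,8],[40,9],[49,0]]
[[14,4],[17,13],[32,8],[40,11],[49,0]]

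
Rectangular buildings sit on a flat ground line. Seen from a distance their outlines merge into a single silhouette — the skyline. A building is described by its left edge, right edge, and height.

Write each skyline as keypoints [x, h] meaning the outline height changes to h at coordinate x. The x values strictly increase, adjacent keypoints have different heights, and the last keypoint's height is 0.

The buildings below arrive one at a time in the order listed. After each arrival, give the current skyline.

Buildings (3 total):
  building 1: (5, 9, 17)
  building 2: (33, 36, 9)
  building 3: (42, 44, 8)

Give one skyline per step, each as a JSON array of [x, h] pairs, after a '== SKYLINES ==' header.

== SKYLINES ==
[[5,17],[9,0]]
[[5,17],[9,0],[33,9],[36,0]]
[[5,17],[9,0],[33,9],[36,0],[42,8],[44,0]]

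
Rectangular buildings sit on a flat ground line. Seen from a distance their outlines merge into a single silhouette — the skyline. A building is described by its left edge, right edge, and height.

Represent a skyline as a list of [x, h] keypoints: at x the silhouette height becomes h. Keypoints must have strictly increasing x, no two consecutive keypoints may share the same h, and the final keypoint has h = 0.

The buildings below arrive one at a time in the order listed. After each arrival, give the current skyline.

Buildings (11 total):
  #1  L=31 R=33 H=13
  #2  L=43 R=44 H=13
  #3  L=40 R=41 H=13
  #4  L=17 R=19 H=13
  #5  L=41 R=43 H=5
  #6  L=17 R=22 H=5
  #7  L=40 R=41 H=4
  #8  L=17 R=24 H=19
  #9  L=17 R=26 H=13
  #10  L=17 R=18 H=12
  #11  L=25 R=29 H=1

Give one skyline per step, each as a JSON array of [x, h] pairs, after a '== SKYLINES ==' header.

== SKYLINES ==
[[31,13],[33,0]]
[[31,13],[33,0],[43,13],[44,0]]
[[31,13],[33,0],[40,13],[41,0],[43,13],[44,0]]
[[17,13],[19,0],[31,13],[33,0],[40,13],[41,0],[43,13],[44,0]]
[[17,13],[19,0],[31,13],[33,0],[40,13],[41,5],[43,13],[44,0]]
[[17,13],[19,5],[22,0],[31,13],[33,0],[40,13],[41,5],[43,13],[44,0]]
[[17,13],[19,5],[22,0],[31,13],[33,0],[40,13],[41,5],[43,13],[44,0]]
[[17,19],[24,0],[31,13],[33,0],[40,13],[41,5],[43,13],[44,0]]
[[17,19],[24,13],[26,0],[31,13],[33,0],[40,13],[41,5],[43,13],[44,0]]
[[17,19],[24,13],[26,0],[31,13],[33,0],[40,13],[41,5],[43,13],[44,0]]
[[17,19],[24,13],[26,1],[29,0],[31,13],[33,0],[40,13],[41,5],[43,13],[44,0]]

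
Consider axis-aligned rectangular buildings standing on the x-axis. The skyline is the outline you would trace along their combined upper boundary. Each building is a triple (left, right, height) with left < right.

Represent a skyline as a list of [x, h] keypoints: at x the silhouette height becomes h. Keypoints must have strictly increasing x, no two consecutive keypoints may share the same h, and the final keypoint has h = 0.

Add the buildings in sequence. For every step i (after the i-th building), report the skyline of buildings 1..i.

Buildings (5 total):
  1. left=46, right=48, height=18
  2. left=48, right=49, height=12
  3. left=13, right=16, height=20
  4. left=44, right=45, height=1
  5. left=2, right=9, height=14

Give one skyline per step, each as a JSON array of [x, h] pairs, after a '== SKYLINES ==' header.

== SKYLINES ==
[[46,18],[48,0]]
[[46,18],[48,12],[49,0]]
[[13,20],[16,0],[46,18],[48,12],[49,0]]
[[13,20],[16,0],[44,1],[45,0],[46,18],[48,12],[49,0]]
[[2,14],[9,0],[13,20],[16,0],[44,1],[45,0],[46,18],[48,12],[49,0]]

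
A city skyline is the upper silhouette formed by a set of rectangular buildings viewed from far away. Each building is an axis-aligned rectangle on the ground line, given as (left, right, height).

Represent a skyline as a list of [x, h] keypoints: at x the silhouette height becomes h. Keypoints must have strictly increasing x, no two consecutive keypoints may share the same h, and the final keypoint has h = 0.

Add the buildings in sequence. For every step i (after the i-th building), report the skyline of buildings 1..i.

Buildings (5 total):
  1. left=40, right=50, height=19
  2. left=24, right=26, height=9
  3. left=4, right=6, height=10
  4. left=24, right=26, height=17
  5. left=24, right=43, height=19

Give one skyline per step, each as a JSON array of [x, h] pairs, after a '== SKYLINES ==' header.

== SKYLINES ==
[[40,19],[50,0]]
[[24,9],[26,0],[40,19],[50,0]]
[[4,10],[6,0],[24,9],[26,0],[40,19],[50,0]]
[[4,10],[6,0],[24,17],[26,0],[40,19],[50,0]]
[[4,10],[6,0],[24,19],[50,0]]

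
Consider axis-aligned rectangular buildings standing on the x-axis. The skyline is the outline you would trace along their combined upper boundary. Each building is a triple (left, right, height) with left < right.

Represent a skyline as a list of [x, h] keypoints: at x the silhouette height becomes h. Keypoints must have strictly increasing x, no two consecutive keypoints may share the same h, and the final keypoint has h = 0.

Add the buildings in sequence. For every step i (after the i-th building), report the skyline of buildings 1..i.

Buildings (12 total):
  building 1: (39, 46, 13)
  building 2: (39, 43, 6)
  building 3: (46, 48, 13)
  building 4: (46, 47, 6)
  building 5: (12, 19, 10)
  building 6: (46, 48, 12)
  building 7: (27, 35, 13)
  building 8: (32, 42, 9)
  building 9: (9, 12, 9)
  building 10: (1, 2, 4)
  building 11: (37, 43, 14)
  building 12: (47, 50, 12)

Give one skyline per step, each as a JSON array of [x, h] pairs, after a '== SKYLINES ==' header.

== SKYLINES ==
[[39,13],[46,0]]
[[39,13],[46,0]]
[[39,13],[48,0]]
[[39,13],[48,0]]
[[12,10],[19,0],[39,13],[48,0]]
[[12,10],[19,0],[39,13],[48,0]]
[[12,10],[19,0],[27,13],[35,0],[39,13],[48,0]]
[[12,10],[19,0],[27,13],[35,9],[39,13],[48,0]]
[[9,9],[12,10],[19,0],[27,13],[35,9],[39,13],[48,0]]
[[1,4],[2,0],[9,9],[12,10],[19,0],[27,13],[35,9],[39,13],[48,0]]
[[1,4],[2,0],[9,9],[12,10],[19,0],[27,13],[35,9],[37,14],[43,13],[48,0]]
[[1,4],[2,0],[9,9],[12,10],[19,0],[27,13],[35,9],[37,14],[43,13],[48,12],[50,0]]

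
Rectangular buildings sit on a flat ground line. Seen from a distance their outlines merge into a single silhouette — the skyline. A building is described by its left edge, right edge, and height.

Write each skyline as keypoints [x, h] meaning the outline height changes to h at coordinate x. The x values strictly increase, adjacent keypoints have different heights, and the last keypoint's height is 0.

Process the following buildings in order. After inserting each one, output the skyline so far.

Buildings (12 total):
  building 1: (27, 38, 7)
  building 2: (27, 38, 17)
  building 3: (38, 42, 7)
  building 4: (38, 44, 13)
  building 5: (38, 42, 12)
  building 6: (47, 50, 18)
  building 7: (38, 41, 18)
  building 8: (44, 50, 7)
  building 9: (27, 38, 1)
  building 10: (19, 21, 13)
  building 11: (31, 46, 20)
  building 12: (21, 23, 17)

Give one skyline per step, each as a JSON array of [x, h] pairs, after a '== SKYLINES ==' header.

== SKYLINES ==
[[27,7],[38,0]]
[[27,17],[38,0]]
[[27,17],[38,7],[42,0]]
[[27,17],[38,13],[44,0]]
[[27,17],[38,13],[44,0]]
[[27,17],[38,13],[44,0],[47,18],[50,0]]
[[27,17],[38,18],[41,13],[44,0],[47,18],[50,0]]
[[27,17],[38,18],[41,13],[44,7],[47,18],[50,0]]
[[27,17],[38,18],[41,13],[44,7],[47,18],[50,0]]
[[19,13],[21,0],[27,17],[38,18],[41,13],[44,7],[47,18],[50,0]]
[[19,13],[21,0],[27,17],[31,20],[46,7],[47,18],[50,0]]
[[19,13],[21,17],[23,0],[27,17],[31,20],[46,7],[47,18],[50,0]]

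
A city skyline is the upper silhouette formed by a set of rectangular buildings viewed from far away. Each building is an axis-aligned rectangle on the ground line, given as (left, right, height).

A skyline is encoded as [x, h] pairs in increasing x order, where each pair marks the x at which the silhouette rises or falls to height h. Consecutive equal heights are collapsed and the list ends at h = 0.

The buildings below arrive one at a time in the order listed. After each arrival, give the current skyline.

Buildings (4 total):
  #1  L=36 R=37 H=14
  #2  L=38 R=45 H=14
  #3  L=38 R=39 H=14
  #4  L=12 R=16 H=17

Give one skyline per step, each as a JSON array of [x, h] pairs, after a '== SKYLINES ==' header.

== SKYLINES ==
[[36,14],[37,0]]
[[36,14],[37,0],[38,14],[45,0]]
[[36,14],[37,0],[38,14],[45,0]]
[[12,17],[16,0],[36,14],[37,0],[38,14],[45,0]]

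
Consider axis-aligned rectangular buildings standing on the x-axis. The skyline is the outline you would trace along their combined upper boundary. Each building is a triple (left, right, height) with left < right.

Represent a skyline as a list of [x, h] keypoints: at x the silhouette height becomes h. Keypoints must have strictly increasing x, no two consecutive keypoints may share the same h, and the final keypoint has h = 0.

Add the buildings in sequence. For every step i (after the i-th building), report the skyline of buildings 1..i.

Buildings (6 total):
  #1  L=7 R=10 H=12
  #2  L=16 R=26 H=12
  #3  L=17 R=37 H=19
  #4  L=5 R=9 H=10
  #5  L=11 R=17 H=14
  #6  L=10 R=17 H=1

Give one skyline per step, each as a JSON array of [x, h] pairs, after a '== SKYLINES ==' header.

== SKYLINES ==
[[7,12],[10,0]]
[[7,12],[10,0],[16,12],[26,0]]
[[7,12],[10,0],[16,12],[17,19],[37,0]]
[[5,10],[7,12],[10,0],[16,12],[17,19],[37,0]]
[[5,10],[7,12],[10,0],[11,14],[17,19],[37,0]]
[[5,10],[7,12],[10,1],[11,14],[17,19],[37,0]]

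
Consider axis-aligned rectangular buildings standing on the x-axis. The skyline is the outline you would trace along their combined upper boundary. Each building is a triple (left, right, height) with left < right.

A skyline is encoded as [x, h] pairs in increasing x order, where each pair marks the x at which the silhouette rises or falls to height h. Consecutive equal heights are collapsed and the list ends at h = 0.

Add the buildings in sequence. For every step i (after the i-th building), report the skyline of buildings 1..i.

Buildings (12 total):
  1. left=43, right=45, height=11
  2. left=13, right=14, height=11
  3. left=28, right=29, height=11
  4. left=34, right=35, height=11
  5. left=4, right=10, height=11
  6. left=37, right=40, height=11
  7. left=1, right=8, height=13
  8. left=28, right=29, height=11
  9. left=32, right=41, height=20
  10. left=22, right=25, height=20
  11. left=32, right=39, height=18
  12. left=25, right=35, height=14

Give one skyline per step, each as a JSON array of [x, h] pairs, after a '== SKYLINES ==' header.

== SKYLINES ==
[[43,11],[45,0]]
[[13,11],[14,0],[43,11],[45,0]]
[[13,11],[14,0],[28,11],[29,0],[43,11],[45,0]]
[[13,11],[14,0],[28,11],[29,0],[34,11],[35,0],[43,11],[45,0]]
[[4,11],[10,0],[13,11],[14,0],[28,11],[29,0],[34,11],[35,0],[43,11],[45,0]]
[[4,11],[10,0],[13,11],[14,0],[28,11],[29,0],[34,11],[35,0],[37,11],[40,0],[43,11],[45,0]]
[[1,13],[8,11],[10,0],[13,11],[14,0],[28,11],[29,0],[34,11],[35,0],[37,11],[40,0],[43,11],[45,0]]
[[1,13],[8,11],[10,0],[13,11],[14,0],[28,11],[29,0],[34,11],[35,0],[37,11],[40,0],[43,11],[45,0]]
[[1,13],[8,11],[10,0],[13,11],[14,0],[28,11],[29,0],[32,20],[41,0],[43,11],[45,0]]
[[1,13],[8,11],[10,0],[13,11],[14,0],[22,20],[25,0],[28,11],[29,0],[32,20],[41,0],[43,11],[45,0]]
[[1,13],[8,11],[10,0],[13,11],[14,0],[22,20],[25,0],[28,11],[29,0],[32,20],[41,0],[43,11],[45,0]]
[[1,13],[8,11],[10,0],[13,11],[14,0],[22,20],[25,14],[32,20],[41,0],[43,11],[45,0]]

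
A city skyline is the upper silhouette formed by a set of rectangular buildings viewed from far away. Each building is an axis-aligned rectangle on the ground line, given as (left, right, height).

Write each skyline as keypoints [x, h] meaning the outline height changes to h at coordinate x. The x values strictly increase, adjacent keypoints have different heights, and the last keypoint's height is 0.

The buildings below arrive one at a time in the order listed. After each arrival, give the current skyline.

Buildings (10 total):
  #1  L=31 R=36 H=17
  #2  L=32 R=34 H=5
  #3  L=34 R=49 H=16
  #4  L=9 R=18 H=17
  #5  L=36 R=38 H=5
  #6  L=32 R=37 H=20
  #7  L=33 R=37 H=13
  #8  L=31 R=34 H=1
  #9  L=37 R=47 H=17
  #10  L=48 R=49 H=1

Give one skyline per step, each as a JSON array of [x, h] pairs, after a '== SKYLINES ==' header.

== SKYLINES ==
[[31,17],[36,0]]
[[31,17],[36,0]]
[[31,17],[36,16],[49,0]]
[[9,17],[18,0],[31,17],[36,16],[49,0]]
[[9,17],[18,0],[31,17],[36,16],[49,0]]
[[9,17],[18,0],[31,17],[32,20],[37,16],[49,0]]
[[9,17],[18,0],[31,17],[32,20],[37,16],[49,0]]
[[9,17],[18,0],[31,17],[32,20],[37,16],[49,0]]
[[9,17],[18,0],[31,17],[32,20],[37,17],[47,16],[49,0]]
[[9,17],[18,0],[31,17],[32,20],[37,17],[47,16],[49,0]]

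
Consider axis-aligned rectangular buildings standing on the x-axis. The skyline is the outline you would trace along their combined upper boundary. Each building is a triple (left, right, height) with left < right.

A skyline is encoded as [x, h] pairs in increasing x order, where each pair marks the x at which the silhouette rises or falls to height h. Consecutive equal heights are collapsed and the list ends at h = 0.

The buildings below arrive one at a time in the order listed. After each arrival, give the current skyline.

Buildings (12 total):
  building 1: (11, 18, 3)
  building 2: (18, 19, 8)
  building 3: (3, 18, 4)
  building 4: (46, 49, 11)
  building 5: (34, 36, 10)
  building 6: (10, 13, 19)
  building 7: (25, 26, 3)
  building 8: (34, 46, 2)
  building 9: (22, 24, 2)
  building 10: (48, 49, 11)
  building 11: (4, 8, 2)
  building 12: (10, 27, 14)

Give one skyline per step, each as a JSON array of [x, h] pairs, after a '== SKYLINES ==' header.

== SKYLINES ==
[[11,3],[18,0]]
[[11,3],[18,8],[19,0]]
[[3,4],[18,8],[19,0]]
[[3,4],[18,8],[19,0],[46,11],[49,0]]
[[3,4],[18,8],[19,0],[34,10],[36,0],[46,11],[49,0]]
[[3,4],[10,19],[13,4],[18,8],[19,0],[34,10],[36,0],[46,11],[49,0]]
[[3,4],[10,19],[13,4],[18,8],[19,0],[25,3],[26,0],[34,10],[36,0],[46,11],[49,0]]
[[3,4],[10,19],[13,4],[18,8],[19,0],[25,3],[26,0],[34,10],[36,2],[46,11],[49,0]]
[[3,4],[10,19],[13,4],[18,8],[19,0],[22,2],[24,0],[25,3],[26,0],[34,10],[36,2],[46,11],[49,0]]
[[3,4],[10,19],[13,4],[18,8],[19,0],[22,2],[24,0],[25,3],[26,0],[34,10],[36,2],[46,11],[49,0]]
[[3,4],[10,19],[13,4],[18,8],[19,0],[22,2],[24,0],[25,3],[26,0],[34,10],[36,2],[46,11],[49,0]]
[[3,4],[10,19],[13,14],[27,0],[34,10],[36,2],[46,11],[49,0]]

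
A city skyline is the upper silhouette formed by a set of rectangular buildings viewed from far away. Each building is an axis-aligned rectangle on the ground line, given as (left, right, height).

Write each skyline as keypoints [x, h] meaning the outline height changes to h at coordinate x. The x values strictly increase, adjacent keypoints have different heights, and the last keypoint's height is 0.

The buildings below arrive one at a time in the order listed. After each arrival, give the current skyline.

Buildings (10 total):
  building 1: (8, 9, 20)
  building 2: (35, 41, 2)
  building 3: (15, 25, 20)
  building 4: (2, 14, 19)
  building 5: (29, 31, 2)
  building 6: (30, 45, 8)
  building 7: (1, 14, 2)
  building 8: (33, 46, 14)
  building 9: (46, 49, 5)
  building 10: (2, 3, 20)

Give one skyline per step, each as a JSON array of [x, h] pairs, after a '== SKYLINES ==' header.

== SKYLINES ==
[[8,20],[9,0]]
[[8,20],[9,0],[35,2],[41,0]]
[[8,20],[9,0],[15,20],[25,0],[35,2],[41,0]]
[[2,19],[8,20],[9,19],[14,0],[15,20],[25,0],[35,2],[41,0]]
[[2,19],[8,20],[9,19],[14,0],[15,20],[25,0],[29,2],[31,0],[35,2],[41,0]]
[[2,19],[8,20],[9,19],[14,0],[15,20],[25,0],[29,2],[30,8],[45,0]]
[[1,2],[2,19],[8,20],[9,19],[14,0],[15,20],[25,0],[29,2],[30,8],[45,0]]
[[1,2],[2,19],[8,20],[9,19],[14,0],[15,20],[25,0],[29,2],[30,8],[33,14],[46,0]]
[[1,2],[2,19],[8,20],[9,19],[14,0],[15,20],[25,0],[29,2],[30,8],[33,14],[46,5],[49,0]]
[[1,2],[2,20],[3,19],[8,20],[9,19],[14,0],[15,20],[25,0],[29,2],[30,8],[33,14],[46,5],[49,0]]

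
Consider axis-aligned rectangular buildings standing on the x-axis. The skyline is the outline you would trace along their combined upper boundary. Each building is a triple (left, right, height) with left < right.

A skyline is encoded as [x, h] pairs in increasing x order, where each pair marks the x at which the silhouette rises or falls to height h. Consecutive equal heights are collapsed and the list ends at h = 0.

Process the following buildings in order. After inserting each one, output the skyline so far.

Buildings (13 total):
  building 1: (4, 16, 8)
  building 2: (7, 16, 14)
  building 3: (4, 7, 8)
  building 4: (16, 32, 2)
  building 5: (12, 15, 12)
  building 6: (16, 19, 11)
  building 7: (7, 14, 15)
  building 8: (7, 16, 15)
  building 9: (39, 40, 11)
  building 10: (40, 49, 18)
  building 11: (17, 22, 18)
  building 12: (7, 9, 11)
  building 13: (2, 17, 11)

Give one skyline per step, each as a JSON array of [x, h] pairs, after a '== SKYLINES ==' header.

== SKYLINES ==
[[4,8],[16,0]]
[[4,8],[7,14],[16,0]]
[[4,8],[7,14],[16,0]]
[[4,8],[7,14],[16,2],[32,0]]
[[4,8],[7,14],[16,2],[32,0]]
[[4,8],[7,14],[16,11],[19,2],[32,0]]
[[4,8],[7,15],[14,14],[16,11],[19,2],[32,0]]
[[4,8],[7,15],[16,11],[19,2],[32,0]]
[[4,8],[7,15],[16,11],[19,2],[32,0],[39,11],[40,0]]
[[4,8],[7,15],[16,11],[19,2],[32,0],[39,11],[40,18],[49,0]]
[[4,8],[7,15],[16,11],[17,18],[22,2],[32,0],[39,11],[40,18],[49,0]]
[[4,8],[7,15],[16,11],[17,18],[22,2],[32,0],[39,11],[40,18],[49,0]]
[[2,11],[7,15],[16,11],[17,18],[22,2],[32,0],[39,11],[40,18],[49,0]]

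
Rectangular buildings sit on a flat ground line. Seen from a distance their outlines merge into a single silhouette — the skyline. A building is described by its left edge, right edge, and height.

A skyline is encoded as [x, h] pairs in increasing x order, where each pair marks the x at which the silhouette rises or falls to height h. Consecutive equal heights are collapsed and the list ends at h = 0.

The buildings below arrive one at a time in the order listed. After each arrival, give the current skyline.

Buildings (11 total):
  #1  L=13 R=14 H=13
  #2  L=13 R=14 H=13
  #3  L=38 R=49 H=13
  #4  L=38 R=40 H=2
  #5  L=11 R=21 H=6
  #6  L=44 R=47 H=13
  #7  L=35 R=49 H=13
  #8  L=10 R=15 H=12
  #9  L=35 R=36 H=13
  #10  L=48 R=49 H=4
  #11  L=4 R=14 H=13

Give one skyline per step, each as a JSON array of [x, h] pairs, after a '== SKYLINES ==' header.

== SKYLINES ==
[[13,13],[14,0]]
[[13,13],[14,0]]
[[13,13],[14,0],[38,13],[49,0]]
[[13,13],[14,0],[38,13],[49,0]]
[[11,6],[13,13],[14,6],[21,0],[38,13],[49,0]]
[[11,6],[13,13],[14,6],[21,0],[38,13],[49,0]]
[[11,6],[13,13],[14,6],[21,0],[35,13],[49,0]]
[[10,12],[13,13],[14,12],[15,6],[21,0],[35,13],[49,0]]
[[10,12],[13,13],[14,12],[15,6],[21,0],[35,13],[49,0]]
[[10,12],[13,13],[14,12],[15,6],[21,0],[35,13],[49,0]]
[[4,13],[14,12],[15,6],[21,0],[35,13],[49,0]]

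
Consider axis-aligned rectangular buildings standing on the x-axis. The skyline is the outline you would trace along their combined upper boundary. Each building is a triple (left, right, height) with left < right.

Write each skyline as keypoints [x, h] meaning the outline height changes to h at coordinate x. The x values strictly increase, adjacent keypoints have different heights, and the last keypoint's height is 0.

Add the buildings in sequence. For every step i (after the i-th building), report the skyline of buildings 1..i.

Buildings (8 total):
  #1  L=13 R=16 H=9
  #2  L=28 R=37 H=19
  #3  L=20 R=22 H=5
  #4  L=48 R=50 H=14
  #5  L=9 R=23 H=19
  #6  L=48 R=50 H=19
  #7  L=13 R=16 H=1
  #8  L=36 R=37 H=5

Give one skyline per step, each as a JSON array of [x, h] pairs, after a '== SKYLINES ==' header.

== SKYLINES ==
[[13,9],[16,0]]
[[13,9],[16,0],[28,19],[37,0]]
[[13,9],[16,0],[20,5],[22,0],[28,19],[37,0]]
[[13,9],[16,0],[20,5],[22,0],[28,19],[37,0],[48,14],[50,0]]
[[9,19],[23,0],[28,19],[37,0],[48,14],[50,0]]
[[9,19],[23,0],[28,19],[37,0],[48,19],[50,0]]
[[9,19],[23,0],[28,19],[37,0],[48,19],[50,0]]
[[9,19],[23,0],[28,19],[37,0],[48,19],[50,0]]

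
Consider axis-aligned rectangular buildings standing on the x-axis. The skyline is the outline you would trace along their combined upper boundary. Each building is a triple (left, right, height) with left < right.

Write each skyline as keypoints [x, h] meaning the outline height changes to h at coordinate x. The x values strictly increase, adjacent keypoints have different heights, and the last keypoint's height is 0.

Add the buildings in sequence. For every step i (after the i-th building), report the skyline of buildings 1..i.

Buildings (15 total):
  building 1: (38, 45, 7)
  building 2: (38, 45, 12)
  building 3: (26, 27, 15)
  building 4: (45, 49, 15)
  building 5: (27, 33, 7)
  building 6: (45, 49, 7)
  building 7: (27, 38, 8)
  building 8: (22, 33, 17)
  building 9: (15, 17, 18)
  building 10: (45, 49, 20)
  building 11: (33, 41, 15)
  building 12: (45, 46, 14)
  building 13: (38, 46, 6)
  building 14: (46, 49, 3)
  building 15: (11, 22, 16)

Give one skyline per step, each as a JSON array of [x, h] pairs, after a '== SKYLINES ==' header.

== SKYLINES ==
[[38,7],[45,0]]
[[38,12],[45,0]]
[[26,15],[27,0],[38,12],[45,0]]
[[26,15],[27,0],[38,12],[45,15],[49,0]]
[[26,15],[27,7],[33,0],[38,12],[45,15],[49,0]]
[[26,15],[27,7],[33,0],[38,12],[45,15],[49,0]]
[[26,15],[27,8],[38,12],[45,15],[49,0]]
[[22,17],[33,8],[38,12],[45,15],[49,0]]
[[15,18],[17,0],[22,17],[33,8],[38,12],[45,15],[49,0]]
[[15,18],[17,0],[22,17],[33,8],[38,12],[45,20],[49,0]]
[[15,18],[17,0],[22,17],[33,15],[41,12],[45,20],[49,0]]
[[15,18],[17,0],[22,17],[33,15],[41,12],[45,20],[49,0]]
[[15,18],[17,0],[22,17],[33,15],[41,12],[45,20],[49,0]]
[[15,18],[17,0],[22,17],[33,15],[41,12],[45,20],[49,0]]
[[11,16],[15,18],[17,16],[22,17],[33,15],[41,12],[45,20],[49,0]]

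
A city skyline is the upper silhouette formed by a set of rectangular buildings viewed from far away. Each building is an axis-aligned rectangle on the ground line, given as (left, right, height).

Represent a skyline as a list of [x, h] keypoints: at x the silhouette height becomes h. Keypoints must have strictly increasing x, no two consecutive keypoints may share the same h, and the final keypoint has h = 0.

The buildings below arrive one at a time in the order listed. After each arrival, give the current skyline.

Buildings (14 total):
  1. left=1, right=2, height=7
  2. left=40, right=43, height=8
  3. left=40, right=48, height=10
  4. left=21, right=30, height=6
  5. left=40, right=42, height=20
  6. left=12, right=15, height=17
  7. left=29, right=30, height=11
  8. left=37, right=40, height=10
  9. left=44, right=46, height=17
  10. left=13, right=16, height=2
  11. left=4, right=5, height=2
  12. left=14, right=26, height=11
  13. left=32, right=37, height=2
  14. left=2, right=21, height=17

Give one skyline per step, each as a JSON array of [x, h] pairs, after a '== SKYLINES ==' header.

== SKYLINES ==
[[1,7],[2,0]]
[[1,7],[2,0],[40,8],[43,0]]
[[1,7],[2,0],[40,10],[48,0]]
[[1,7],[2,0],[21,6],[30,0],[40,10],[48,0]]
[[1,7],[2,0],[21,6],[30,0],[40,20],[42,10],[48,0]]
[[1,7],[2,0],[12,17],[15,0],[21,6],[30,0],[40,20],[42,10],[48,0]]
[[1,7],[2,0],[12,17],[15,0],[21,6],[29,11],[30,0],[40,20],[42,10],[48,0]]
[[1,7],[2,0],[12,17],[15,0],[21,6],[29,11],[30,0],[37,10],[40,20],[42,10],[48,0]]
[[1,7],[2,0],[12,17],[15,0],[21,6],[29,11],[30,0],[37,10],[40,20],[42,10],[44,17],[46,10],[48,0]]
[[1,7],[2,0],[12,17],[15,2],[16,0],[21,6],[29,11],[30,0],[37,10],[40,20],[42,10],[44,17],[46,10],[48,0]]
[[1,7],[2,0],[4,2],[5,0],[12,17],[15,2],[16,0],[21,6],[29,11],[30,0],[37,10],[40,20],[42,10],[44,17],[46,10],[48,0]]
[[1,7],[2,0],[4,2],[5,0],[12,17],[15,11],[26,6],[29,11],[30,0],[37,10],[40,20],[42,10],[44,17],[46,10],[48,0]]
[[1,7],[2,0],[4,2],[5,0],[12,17],[15,11],[26,6],[29,11],[30,0],[32,2],[37,10],[40,20],[42,10],[44,17],[46,10],[48,0]]
[[1,7],[2,17],[21,11],[26,6],[29,11],[30,0],[32,2],[37,10],[40,20],[42,10],[44,17],[46,10],[48,0]]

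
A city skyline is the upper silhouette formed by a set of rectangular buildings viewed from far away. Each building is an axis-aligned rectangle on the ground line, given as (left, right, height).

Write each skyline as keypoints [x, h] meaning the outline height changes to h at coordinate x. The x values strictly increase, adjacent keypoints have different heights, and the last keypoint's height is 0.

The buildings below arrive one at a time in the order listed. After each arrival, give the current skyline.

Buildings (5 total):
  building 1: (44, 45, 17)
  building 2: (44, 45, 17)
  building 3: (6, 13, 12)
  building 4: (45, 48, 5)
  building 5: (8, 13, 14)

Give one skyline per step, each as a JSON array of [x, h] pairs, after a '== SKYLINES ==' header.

== SKYLINES ==
[[44,17],[45,0]]
[[44,17],[45,0]]
[[6,12],[13,0],[44,17],[45,0]]
[[6,12],[13,0],[44,17],[45,5],[48,0]]
[[6,12],[8,14],[13,0],[44,17],[45,5],[48,0]]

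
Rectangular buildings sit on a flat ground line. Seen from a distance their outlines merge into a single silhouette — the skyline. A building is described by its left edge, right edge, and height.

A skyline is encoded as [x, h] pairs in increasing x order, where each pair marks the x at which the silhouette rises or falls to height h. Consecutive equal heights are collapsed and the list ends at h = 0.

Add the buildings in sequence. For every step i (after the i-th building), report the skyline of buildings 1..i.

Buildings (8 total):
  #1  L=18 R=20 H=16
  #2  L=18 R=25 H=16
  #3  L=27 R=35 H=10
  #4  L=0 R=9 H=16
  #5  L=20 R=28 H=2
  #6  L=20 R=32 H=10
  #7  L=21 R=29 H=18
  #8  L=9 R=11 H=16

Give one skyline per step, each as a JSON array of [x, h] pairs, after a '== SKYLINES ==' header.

== SKYLINES ==
[[18,16],[20,0]]
[[18,16],[25,0]]
[[18,16],[25,0],[27,10],[35,0]]
[[0,16],[9,0],[18,16],[25,0],[27,10],[35,0]]
[[0,16],[9,0],[18,16],[25,2],[27,10],[35,0]]
[[0,16],[9,0],[18,16],[25,10],[35,0]]
[[0,16],[9,0],[18,16],[21,18],[29,10],[35,0]]
[[0,16],[11,0],[18,16],[21,18],[29,10],[35,0]]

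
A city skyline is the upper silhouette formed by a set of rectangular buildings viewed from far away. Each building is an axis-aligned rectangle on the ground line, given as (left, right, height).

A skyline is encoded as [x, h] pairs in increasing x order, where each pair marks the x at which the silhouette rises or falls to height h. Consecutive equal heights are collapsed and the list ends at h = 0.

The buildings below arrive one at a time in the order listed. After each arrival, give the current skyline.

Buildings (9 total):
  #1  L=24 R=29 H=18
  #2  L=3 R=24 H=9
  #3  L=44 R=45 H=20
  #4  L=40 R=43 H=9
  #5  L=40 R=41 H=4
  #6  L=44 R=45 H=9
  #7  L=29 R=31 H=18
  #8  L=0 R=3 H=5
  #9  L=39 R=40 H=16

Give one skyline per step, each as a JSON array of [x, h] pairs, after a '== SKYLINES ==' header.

== SKYLINES ==
[[24,18],[29,0]]
[[3,9],[24,18],[29,0]]
[[3,9],[24,18],[29,0],[44,20],[45,0]]
[[3,9],[24,18],[29,0],[40,9],[43,0],[44,20],[45,0]]
[[3,9],[24,18],[29,0],[40,9],[43,0],[44,20],[45,0]]
[[3,9],[24,18],[29,0],[40,9],[43,0],[44,20],[45,0]]
[[3,9],[24,18],[31,0],[40,9],[43,0],[44,20],[45,0]]
[[0,5],[3,9],[24,18],[31,0],[40,9],[43,0],[44,20],[45,0]]
[[0,5],[3,9],[24,18],[31,0],[39,16],[40,9],[43,0],[44,20],[45,0]]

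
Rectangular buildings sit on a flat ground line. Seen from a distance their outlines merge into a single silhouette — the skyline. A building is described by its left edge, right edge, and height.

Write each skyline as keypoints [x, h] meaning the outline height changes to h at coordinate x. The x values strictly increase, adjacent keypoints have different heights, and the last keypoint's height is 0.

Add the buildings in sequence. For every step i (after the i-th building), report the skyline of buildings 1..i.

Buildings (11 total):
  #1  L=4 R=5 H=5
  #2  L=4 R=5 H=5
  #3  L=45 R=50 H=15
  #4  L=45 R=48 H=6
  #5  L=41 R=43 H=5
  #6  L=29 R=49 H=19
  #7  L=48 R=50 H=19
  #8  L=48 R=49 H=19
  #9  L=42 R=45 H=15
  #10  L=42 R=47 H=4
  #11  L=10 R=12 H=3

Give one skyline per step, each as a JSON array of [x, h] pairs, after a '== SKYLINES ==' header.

== SKYLINES ==
[[4,5],[5,0]]
[[4,5],[5,0]]
[[4,5],[5,0],[45,15],[50,0]]
[[4,5],[5,0],[45,15],[50,0]]
[[4,5],[5,0],[41,5],[43,0],[45,15],[50,0]]
[[4,5],[5,0],[29,19],[49,15],[50,0]]
[[4,5],[5,0],[29,19],[50,0]]
[[4,5],[5,0],[29,19],[50,0]]
[[4,5],[5,0],[29,19],[50,0]]
[[4,5],[5,0],[29,19],[50,0]]
[[4,5],[5,0],[10,3],[12,0],[29,19],[50,0]]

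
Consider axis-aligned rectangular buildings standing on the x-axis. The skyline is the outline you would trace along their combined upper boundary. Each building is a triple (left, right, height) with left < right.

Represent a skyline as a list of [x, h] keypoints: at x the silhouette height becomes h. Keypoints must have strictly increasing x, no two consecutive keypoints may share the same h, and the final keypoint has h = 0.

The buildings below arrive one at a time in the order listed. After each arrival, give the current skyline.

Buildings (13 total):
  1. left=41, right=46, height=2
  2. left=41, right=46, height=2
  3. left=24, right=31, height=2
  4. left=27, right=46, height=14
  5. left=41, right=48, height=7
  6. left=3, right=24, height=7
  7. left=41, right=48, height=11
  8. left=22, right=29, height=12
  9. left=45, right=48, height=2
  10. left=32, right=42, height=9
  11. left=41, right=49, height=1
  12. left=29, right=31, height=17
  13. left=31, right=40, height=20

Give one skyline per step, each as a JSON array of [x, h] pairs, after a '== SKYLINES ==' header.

== SKYLINES ==
[[41,2],[46,0]]
[[41,2],[46,0]]
[[24,2],[31,0],[41,2],[46,0]]
[[24,2],[27,14],[46,0]]
[[24,2],[27,14],[46,7],[48,0]]
[[3,7],[24,2],[27,14],[46,7],[48,0]]
[[3,7],[24,2],[27,14],[46,11],[48,0]]
[[3,7],[22,12],[27,14],[46,11],[48,0]]
[[3,7],[22,12],[27,14],[46,11],[48,0]]
[[3,7],[22,12],[27,14],[46,11],[48,0]]
[[3,7],[22,12],[27,14],[46,11],[48,1],[49,0]]
[[3,7],[22,12],[27,14],[29,17],[31,14],[46,11],[48,1],[49,0]]
[[3,7],[22,12],[27,14],[29,17],[31,20],[40,14],[46,11],[48,1],[49,0]]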